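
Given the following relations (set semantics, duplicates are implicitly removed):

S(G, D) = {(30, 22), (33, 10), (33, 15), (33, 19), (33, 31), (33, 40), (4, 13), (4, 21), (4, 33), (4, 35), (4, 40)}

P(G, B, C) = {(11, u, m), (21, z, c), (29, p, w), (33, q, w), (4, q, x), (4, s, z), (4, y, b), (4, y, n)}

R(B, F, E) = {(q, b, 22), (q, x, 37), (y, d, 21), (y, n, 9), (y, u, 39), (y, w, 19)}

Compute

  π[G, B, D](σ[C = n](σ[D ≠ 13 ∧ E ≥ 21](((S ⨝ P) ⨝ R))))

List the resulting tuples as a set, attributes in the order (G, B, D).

{(4, y, 21), (4, y, 33), (4, y, 35), (4, y, 40)}

Natural join on G: {(33, 10, q, w), (33, 15, q, w), (33, 19, q, w), (33, 31, q, w), (33, 40, q, w), (4, 13, q, x), (4, 13, s, z), (4, 13, y, b), (4, 13, y, n), (4, 21, q, x), (4, 21, s, z), (4, 21, y, b), (4, 21, y, n), (4, 33, q, x), (4, 33, s, z), (4, 33, y, b), (4, 33, y, n), (4, 35, q, x), (4, 35, s, z), (4, 35, y, b), (4, 35, y, n), (4, 40, q, x), (4, 40, s, z), (4, 40, y, b), (4, 40, y, n)}
Natural join on B: {(33, 10, q, w, b, 22), (33, 10, q, w, x, 37), (33, 15, q, w, b, 22), (33, 15, q, w, x, 37), (33, 19, q, w, b, 22), (33, 19, q, w, x, 37), (33, 31, q, w, b, 22), (33, 31, q, w, x, 37), (33, 40, q, w, b, 22), (33, 40, q, w, x, 37), (4, 13, q, x, b, 22), (4, 13, q, x, x, 37), (4, 13, y, b, d, 21), (4, 13, y, b, n, 9), (4, 13, y, b, u, 39), (4, 13, y, b, w, 19), (4, 13, y, n, d, 21), (4, 13, y, n, n, 9), (4, 13, y, n, u, 39), (4, 13, y, n, w, 19), (4, 21, q, x, b, 22), (4, 21, q, x, x, 37), (4, 21, y, b, d, 21), (4, 21, y, b, n, 9), (4, 21, y, b, u, 39), (4, 21, y, b, w, 19), (4, 21, y, n, d, 21), (4, 21, y, n, n, 9), (4, 21, y, n, u, 39), (4, 21, y, n, w, 19), (4, 33, q, x, b, 22), (4, 33, q, x, x, 37), (4, 33, y, b, d, 21), (4, 33, y, b, n, 9), (4, 33, y, b, u, 39), (4, 33, y, b, w, 19), (4, 33, y, n, d, 21), (4, 33, y, n, n, 9), (4, 33, y, n, u, 39), (4, 33, y, n, w, 19), (4, 35, q, x, b, 22), (4, 35, q, x, x, 37), (4, 35, y, b, d, 21), (4, 35, y, b, n, 9), (4, 35, y, b, u, 39), (4, 35, y, b, w, 19), (4, 35, y, n, d, 21), (4, 35, y, n, n, 9), (4, 35, y, n, u, 39), (4, 35, y, n, w, 19), (4, 40, q, x, b, 22), (4, 40, q, x, x, 37), (4, 40, y, b, d, 21), (4, 40, y, b, n, 9), (4, 40, y, b, u, 39), (4, 40, y, b, w, 19), (4, 40, y, n, d, 21), (4, 40, y, n, n, 9), (4, 40, y, n, u, 39), (4, 40, y, n, w, 19)}
σ[D ≠ 13 ∧ E ≥ 21]: keep tuples satisfying D ≠ 13 ∧ E ≥ 21 → {(33, 10, q, w, b, 22), (33, 10, q, w, x, 37), (33, 15, q, w, b, 22), (33, 15, q, w, x, 37), (33, 19, q, w, b, 22), (33, 19, q, w, x, 37), (33, 31, q, w, b, 22), (33, 31, q, w, x, 37), (33, 40, q, w, b, 22), (33, 40, q, w, x, 37), (4, 21, q, x, b, 22), (4, 21, q, x, x, 37), (4, 21, y, b, d, 21), (4, 21, y, b, u, 39), (4, 21, y, n, d, 21), (4, 21, y, n, u, 39), (4, 33, q, x, b, 22), (4, 33, q, x, x, 37), (4, 33, y, b, d, 21), (4, 33, y, b, u, 39), (4, 33, y, n, d, 21), (4, 33, y, n, u, 39), (4, 35, q, x, b, 22), (4, 35, q, x, x, 37), (4, 35, y, b, d, 21), (4, 35, y, b, u, 39), (4, 35, y, n, d, 21), (4, 35, y, n, u, 39), (4, 40, q, x, b, 22), (4, 40, q, x, x, 37), (4, 40, y, b, d, 21), (4, 40, y, b, u, 39), (4, 40, y, n, d, 21), (4, 40, y, n, u, 39)}
σ[C = n]: keep tuples satisfying C = n → {(4, 21, y, n, d, 21), (4, 21, y, n, u, 39), (4, 33, y, n, d, 21), (4, 33, y, n, u, 39), (4, 35, y, n, d, 21), (4, 35, y, n, u, 39), (4, 40, y, n, d, 21), (4, 40, y, n, u, 39)}
π_{G, B, D} gives {(4, y, 21), (4, y, 33), (4, y, 35), (4, y, 40)} (4 duplicate(s) eliminated).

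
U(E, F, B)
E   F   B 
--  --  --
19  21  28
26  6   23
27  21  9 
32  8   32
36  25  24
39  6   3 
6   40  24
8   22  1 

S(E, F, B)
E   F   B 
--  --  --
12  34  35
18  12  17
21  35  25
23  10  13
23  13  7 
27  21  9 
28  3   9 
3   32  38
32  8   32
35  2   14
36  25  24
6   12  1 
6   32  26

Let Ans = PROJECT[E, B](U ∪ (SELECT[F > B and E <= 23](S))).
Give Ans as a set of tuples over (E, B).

{(19, 28), (21, 25), (23, 7), (26, 23), (27, 9), (32, 32), (36, 24), (39, 3), (6, 1), (6, 24), (6, 26), (8, 1)}

σ[F > B and E <= 23]: keep tuples satisfying F > B and E <= 23 → {(21, 35, 25), (23, 13, 7), (6, 12, 1), (6, 32, 26)}
Set union of the two operands is {(19, 21, 28), (21, 35, 25), (23, 13, 7), (26, 6, 23), (27, 21, 9), (32, 8, 32), (36, 25, 24), (39, 6, 3), (6, 12, 1), (6, 32, 26), (6, 40, 24), (8, 22, 1)}.
Projecting to E, B: {(19, 28), (21, 25), (23, 7), (26, 23), (27, 9), (32, 32), (36, 24), (39, 3), (6, 1), (6, 24), (6, 26), (8, 1)}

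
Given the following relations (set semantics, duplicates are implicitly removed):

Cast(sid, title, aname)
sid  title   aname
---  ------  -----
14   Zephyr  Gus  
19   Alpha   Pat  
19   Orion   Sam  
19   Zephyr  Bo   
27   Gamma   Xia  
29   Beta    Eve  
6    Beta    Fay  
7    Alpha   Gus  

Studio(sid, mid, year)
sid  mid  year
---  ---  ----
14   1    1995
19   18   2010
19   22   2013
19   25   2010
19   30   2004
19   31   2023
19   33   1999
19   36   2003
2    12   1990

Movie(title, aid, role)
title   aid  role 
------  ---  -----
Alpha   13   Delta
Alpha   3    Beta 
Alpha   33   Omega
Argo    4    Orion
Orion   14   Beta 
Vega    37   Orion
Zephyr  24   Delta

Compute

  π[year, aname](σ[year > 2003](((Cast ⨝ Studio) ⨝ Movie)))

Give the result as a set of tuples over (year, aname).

Joining Cast and Studio on sid yields {(14, Zephyr, Gus, 1, 1995), (19, Alpha, Pat, 18, 2010), (19, Alpha, Pat, 22, 2013), (19, Alpha, Pat, 25, 2010), (19, Alpha, Pat, 30, 2004), (19, Alpha, Pat, 31, 2023), (19, Alpha, Pat, 33, 1999), (19, Alpha, Pat, 36, 2003), (19, Orion, Sam, 18, 2010), (19, Orion, Sam, 22, 2013), (19, Orion, Sam, 25, 2010), (19, Orion, Sam, 30, 2004), (19, Orion, Sam, 31, 2023), (19, Orion, Sam, 33, 1999), (19, Orion, Sam, 36, 2003), (19, Zephyr, Bo, 18, 2010), (19, Zephyr, Bo, 22, 2013), (19, Zephyr, Bo, 25, 2010), (19, Zephyr, Bo, 30, 2004), (19, Zephyr, Bo, 31, 2023), (19, Zephyr, Bo, 33, 1999), (19, Zephyr, Bo, 36, 2003)}.
Joining (Cast ⨝ Studio) and Movie on title yields {(14, Zephyr, Gus, 1, 1995, 24, Delta), (19, Alpha, Pat, 18, 2010, 13, Delta), (19, Alpha, Pat, 18, 2010, 3, Beta), (19, Alpha, Pat, 18, 2010, 33, Omega), (19, Alpha, Pat, 22, 2013, 13, Delta), (19, Alpha, Pat, 22, 2013, 3, Beta), (19, Alpha, Pat, 22, 2013, 33, Omega), (19, Alpha, Pat, 25, 2010, 13, Delta), (19, Alpha, Pat, 25, 2010, 3, Beta), (19, Alpha, Pat, 25, 2010, 33, Omega), (19, Alpha, Pat, 30, 2004, 13, Delta), (19, Alpha, Pat, 30, 2004, 3, Beta), (19, Alpha, Pat, 30, 2004, 33, Omega), (19, Alpha, Pat, 31, 2023, 13, Delta), (19, Alpha, Pat, 31, 2023, 3, Beta), (19, Alpha, Pat, 31, 2023, 33, Omega), (19, Alpha, Pat, 33, 1999, 13, Delta), (19, Alpha, Pat, 33, 1999, 3, Beta), (19, Alpha, Pat, 33, 1999, 33, Omega), (19, Alpha, Pat, 36, 2003, 13, Delta), (19, Alpha, Pat, 36, 2003, 3, Beta), (19, Alpha, Pat, 36, 2003, 33, Omega), (19, Orion, Sam, 18, 2010, 14, Beta), (19, Orion, Sam, 22, 2013, 14, Beta), (19, Orion, Sam, 25, 2010, 14, Beta), (19, Orion, Sam, 30, 2004, 14, Beta), (19, Orion, Sam, 31, 2023, 14, Beta), (19, Orion, Sam, 33, 1999, 14, Beta), (19, Orion, Sam, 36, 2003, 14, Beta), (19, Zephyr, Bo, 18, 2010, 24, Delta), (19, Zephyr, Bo, 22, 2013, 24, Delta), (19, Zephyr, Bo, 25, 2010, 24, Delta), (19, Zephyr, Bo, 30, 2004, 24, Delta), (19, Zephyr, Bo, 31, 2023, 24, Delta), (19, Zephyr, Bo, 33, 1999, 24, Delta), (19, Zephyr, Bo, 36, 2003, 24, Delta)}.
Filtering on year > 2003 leaves {(19, Alpha, Pat, 18, 2010, 13, Delta), (19, Alpha, Pat, 18, 2010, 3, Beta), (19, Alpha, Pat, 18, 2010, 33, Omega), (19, Alpha, Pat, 22, 2013, 13, Delta), (19, Alpha, Pat, 22, 2013, 3, Beta), (19, Alpha, Pat, 22, 2013, 33, Omega), (19, Alpha, Pat, 25, 2010, 13, Delta), (19, Alpha, Pat, 25, 2010, 3, Beta), (19, Alpha, Pat, 25, 2010, 33, Omega), (19, Alpha, Pat, 30, 2004, 13, Delta), (19, Alpha, Pat, 30, 2004, 3, Beta), (19, Alpha, Pat, 30, 2004, 33, Omega), (19, Alpha, Pat, 31, 2023, 13, Delta), (19, Alpha, Pat, 31, 2023, 3, Beta), (19, Alpha, Pat, 31, 2023, 33, Omega), (19, Orion, Sam, 18, 2010, 14, Beta), (19, Orion, Sam, 22, 2013, 14, Beta), (19, Orion, Sam, 25, 2010, 14, Beta), (19, Orion, Sam, 30, 2004, 14, Beta), (19, Orion, Sam, 31, 2023, 14, Beta), (19, Zephyr, Bo, 18, 2010, 24, Delta), (19, Zephyr, Bo, 22, 2013, 24, Delta), (19, Zephyr, Bo, 25, 2010, 24, Delta), (19, Zephyr, Bo, 30, 2004, 24, Delta), (19, Zephyr, Bo, 31, 2023, 24, Delta)}.
π[year, aname]: project onto (year, aname) (13 duplicate(s) eliminated) → {(2004, Bo), (2004, Pat), (2004, Sam), (2010, Bo), (2010, Pat), (2010, Sam), (2013, Bo), (2013, Pat), (2013, Sam), (2023, Bo), (2023, Pat), (2023, Sam)}

{(2004, Bo), (2004, Pat), (2004, Sam), (2010, Bo), (2010, Pat), (2010, Sam), (2013, Bo), (2013, Pat), (2013, Sam), (2023, Bo), (2023, Pat), (2023, Sam)}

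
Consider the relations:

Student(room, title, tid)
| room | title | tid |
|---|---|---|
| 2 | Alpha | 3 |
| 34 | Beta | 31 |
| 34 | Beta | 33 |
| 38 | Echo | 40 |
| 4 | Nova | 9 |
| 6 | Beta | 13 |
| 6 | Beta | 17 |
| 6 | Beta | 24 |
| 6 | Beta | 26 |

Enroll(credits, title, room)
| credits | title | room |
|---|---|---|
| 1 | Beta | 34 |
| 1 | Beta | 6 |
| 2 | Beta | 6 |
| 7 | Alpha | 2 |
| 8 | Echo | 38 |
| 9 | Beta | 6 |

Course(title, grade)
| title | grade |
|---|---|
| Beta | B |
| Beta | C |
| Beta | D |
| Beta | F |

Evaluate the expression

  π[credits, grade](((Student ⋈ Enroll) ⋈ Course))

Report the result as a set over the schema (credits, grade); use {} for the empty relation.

{(1, B), (1, C), (1, D), (1, F), (2, B), (2, C), (2, D), (2, F), (9, B), (9, C), (9, D), (9, F)}

Natural join on room, title: {(2, Alpha, 3, 7), (34, Beta, 31, 1), (34, Beta, 33, 1), (38, Echo, 40, 8), (6, Beta, 13, 1), (6, Beta, 13, 2), (6, Beta, 13, 9), (6, Beta, 17, 1), (6, Beta, 17, 2), (6, Beta, 17, 9), (6, Beta, 24, 1), (6, Beta, 24, 2), (6, Beta, 24, 9), (6, Beta, 26, 1), (6, Beta, 26, 2), (6, Beta, 26, 9)}
Natural join on title: {(34, Beta, 31, 1, B), (34, Beta, 31, 1, C), (34, Beta, 31, 1, D), (34, Beta, 31, 1, F), (34, Beta, 33, 1, B), (34, Beta, 33, 1, C), (34, Beta, 33, 1, D), (34, Beta, 33, 1, F), (6, Beta, 13, 1, B), (6, Beta, 13, 1, C), (6, Beta, 13, 1, D), (6, Beta, 13, 1, F), (6, Beta, 13, 2, B), (6, Beta, 13, 2, C), (6, Beta, 13, 2, D), (6, Beta, 13, 2, F), (6, Beta, 13, 9, B), (6, Beta, 13, 9, C), (6, Beta, 13, 9, D), (6, Beta, 13, 9, F), (6, Beta, 17, 1, B), (6, Beta, 17, 1, C), (6, Beta, 17, 1, D), (6, Beta, 17, 1, F), (6, Beta, 17, 2, B), (6, Beta, 17, 2, C), (6, Beta, 17, 2, D), (6, Beta, 17, 2, F), (6, Beta, 17, 9, B), (6, Beta, 17, 9, C), (6, Beta, 17, 9, D), (6, Beta, 17, 9, F), (6, Beta, 24, 1, B), (6, Beta, 24, 1, C), (6, Beta, 24, 1, D), (6, Beta, 24, 1, F), (6, Beta, 24, 2, B), (6, Beta, 24, 2, C), (6, Beta, 24, 2, D), (6, Beta, 24, 2, F), (6, Beta, 24, 9, B), (6, Beta, 24, 9, C), (6, Beta, 24, 9, D), (6, Beta, 24, 9, F), (6, Beta, 26, 1, B), (6, Beta, 26, 1, C), (6, Beta, 26, 1, D), (6, Beta, 26, 1, F), (6, Beta, 26, 2, B), (6, Beta, 26, 2, C), (6, Beta, 26, 2, D), (6, Beta, 26, 2, F), (6, Beta, 26, 9, B), (6, Beta, 26, 9, C), (6, Beta, 26, 9, D), (6, Beta, 26, 9, F)}
π[credits, grade]: project onto (credits, grade) (44 duplicate(s) eliminated) → {(1, B), (1, C), (1, D), (1, F), (2, B), (2, C), (2, D), (2, F), (9, B), (9, C), (9, D), (9, F)}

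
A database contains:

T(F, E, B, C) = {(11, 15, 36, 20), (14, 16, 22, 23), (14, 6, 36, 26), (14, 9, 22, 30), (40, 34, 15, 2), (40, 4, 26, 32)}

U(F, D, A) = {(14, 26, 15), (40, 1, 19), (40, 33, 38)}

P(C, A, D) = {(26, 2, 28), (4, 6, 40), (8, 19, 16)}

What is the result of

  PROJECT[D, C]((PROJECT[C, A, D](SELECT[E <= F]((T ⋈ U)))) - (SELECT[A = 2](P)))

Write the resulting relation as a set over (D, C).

Joining T and U on F yields {(14, 16, 22, 23, 26, 15), (14, 6, 36, 26, 26, 15), (14, 9, 22, 30, 26, 15), (40, 34, 15, 2, 1, 19), (40, 34, 15, 2, 33, 38), (40, 4, 26, 32, 1, 19), (40, 4, 26, 32, 33, 38)}.
σ[E <= F]: keep tuples satisfying E <= F → {(14, 6, 36, 26, 26, 15), (14, 9, 22, 30, 26, 15), (40, 34, 15, 2, 1, 19), (40, 34, 15, 2, 33, 38), (40, 4, 26, 32, 1, 19), (40, 4, 26, 32, 33, 38)}
π[C, A, D]: project onto (C, A, D) → {(2, 19, 1), (2, 38, 33), (26, 15, 26), (30, 15, 26), (32, 19, 1), (32, 38, 33)}
σ[A = 2]: keep tuples satisfying A = 2 → {(26, 2, 28)}
Taking the difference: {(2, 19, 1), (2, 38, 33), (26, 15, 26), (30, 15, 26), (32, 19, 1), (32, 38, 33)}
π[D, C]: project onto (D, C) → {(1, 2), (1, 32), (26, 26), (26, 30), (33, 2), (33, 32)}

{(1, 2), (1, 32), (26, 26), (26, 30), (33, 2), (33, 32)}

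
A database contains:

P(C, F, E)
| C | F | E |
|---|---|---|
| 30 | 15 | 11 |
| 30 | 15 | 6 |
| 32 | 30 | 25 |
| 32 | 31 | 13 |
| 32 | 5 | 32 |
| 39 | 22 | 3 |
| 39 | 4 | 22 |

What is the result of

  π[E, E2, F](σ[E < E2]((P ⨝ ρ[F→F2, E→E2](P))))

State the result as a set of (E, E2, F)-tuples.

ρ[F→F2, E→E2]: schema becomes (C, F2, E2); tuples unchanged.
Joining P and ρ[F→F2, E→E2](P) on C yields {(30, 15, 11, 15, 11), (30, 15, 11, 15, 6), (30, 15, 6, 15, 11), (30, 15, 6, 15, 6), (32, 30, 25, 30, 25), (32, 30, 25, 31, 13), (32, 30, 25, 5, 32), (32, 31, 13, 30, 25), (32, 31, 13, 31, 13), (32, 31, 13, 5, 32), (32, 5, 32, 30, 25), (32, 5, 32, 31, 13), (32, 5, 32, 5, 32), (39, 22, 3, 22, 3), (39, 22, 3, 4, 22), (39, 4, 22, 22, 3), (39, 4, 22, 4, 22)}.
Apply σ_{E < E2}; surviving tuples: {(30, 15, 6, 15, 11), (32, 30, 25, 5, 32), (32, 31, 13, 30, 25), (32, 31, 13, 5, 32), (39, 22, 3, 4, 22)}
Projecting to E, E2, F: {(13, 25, 31), (13, 32, 31), (25, 32, 30), (3, 22, 22), (6, 11, 15)}

{(13, 25, 31), (13, 32, 31), (25, 32, 30), (3, 22, 22), (6, 11, 15)}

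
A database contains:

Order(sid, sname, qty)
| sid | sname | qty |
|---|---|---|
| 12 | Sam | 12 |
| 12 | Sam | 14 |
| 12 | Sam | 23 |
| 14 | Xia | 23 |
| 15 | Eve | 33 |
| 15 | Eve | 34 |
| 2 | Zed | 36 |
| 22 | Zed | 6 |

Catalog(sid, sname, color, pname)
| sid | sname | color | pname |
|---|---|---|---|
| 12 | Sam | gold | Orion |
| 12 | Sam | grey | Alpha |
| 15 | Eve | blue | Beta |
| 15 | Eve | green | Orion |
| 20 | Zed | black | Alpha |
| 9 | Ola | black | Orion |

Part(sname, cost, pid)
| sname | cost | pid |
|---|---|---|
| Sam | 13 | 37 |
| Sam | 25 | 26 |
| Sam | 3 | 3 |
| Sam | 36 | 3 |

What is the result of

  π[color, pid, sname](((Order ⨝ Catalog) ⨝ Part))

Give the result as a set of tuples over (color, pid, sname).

{(gold, 26, Sam), (gold, 3, Sam), (gold, 37, Sam), (grey, 26, Sam), (grey, 3, Sam), (grey, 37, Sam)}

Natural join on sid, sname: {(12, Sam, 12, gold, Orion), (12, Sam, 12, grey, Alpha), (12, Sam, 14, gold, Orion), (12, Sam, 14, grey, Alpha), (12, Sam, 23, gold, Orion), (12, Sam, 23, grey, Alpha), (15, Eve, 33, blue, Beta), (15, Eve, 33, green, Orion), (15, Eve, 34, blue, Beta), (15, Eve, 34, green, Orion)}
Natural join on sname: {(12, Sam, 12, gold, Orion, 13, 37), (12, Sam, 12, gold, Orion, 25, 26), (12, Sam, 12, gold, Orion, 3, 3), (12, Sam, 12, gold, Orion, 36, 3), (12, Sam, 12, grey, Alpha, 13, 37), (12, Sam, 12, grey, Alpha, 25, 26), (12, Sam, 12, grey, Alpha, 3, 3), (12, Sam, 12, grey, Alpha, 36, 3), (12, Sam, 14, gold, Orion, 13, 37), (12, Sam, 14, gold, Orion, 25, 26), (12, Sam, 14, gold, Orion, 3, 3), (12, Sam, 14, gold, Orion, 36, 3), (12, Sam, 14, grey, Alpha, 13, 37), (12, Sam, 14, grey, Alpha, 25, 26), (12, Sam, 14, grey, Alpha, 3, 3), (12, Sam, 14, grey, Alpha, 36, 3), (12, Sam, 23, gold, Orion, 13, 37), (12, Sam, 23, gold, Orion, 25, 26), (12, Sam, 23, gold, Orion, 3, 3), (12, Sam, 23, gold, Orion, 36, 3), (12, Sam, 23, grey, Alpha, 13, 37), (12, Sam, 23, grey, Alpha, 25, 26), (12, Sam, 23, grey, Alpha, 3, 3), (12, Sam, 23, grey, Alpha, 36, 3)}
π_{color, pid, sname} gives {(gold, 26, Sam), (gold, 3, Sam), (gold, 37, Sam), (grey, 26, Sam), (grey, 3, Sam), (grey, 37, Sam)} (18 duplicate(s) eliminated).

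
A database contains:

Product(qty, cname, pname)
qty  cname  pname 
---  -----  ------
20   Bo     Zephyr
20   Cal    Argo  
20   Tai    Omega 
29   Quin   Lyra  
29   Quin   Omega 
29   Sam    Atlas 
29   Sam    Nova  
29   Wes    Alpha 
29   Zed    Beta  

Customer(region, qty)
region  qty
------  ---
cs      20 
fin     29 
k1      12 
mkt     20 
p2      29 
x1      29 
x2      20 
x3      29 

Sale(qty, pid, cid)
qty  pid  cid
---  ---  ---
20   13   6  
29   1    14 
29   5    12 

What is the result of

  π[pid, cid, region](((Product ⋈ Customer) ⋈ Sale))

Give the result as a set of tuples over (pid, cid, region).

Product ⋈ Customer (natural join on qty): {(20, Bo, Zephyr, cs), (20, Bo, Zephyr, mkt), (20, Bo, Zephyr, x2), (20, Cal, Argo, cs), (20, Cal, Argo, mkt), (20, Cal, Argo, x2), (20, Tai, Omega, cs), (20, Tai, Omega, mkt), (20, Tai, Omega, x2), (29, Quin, Lyra, fin), (29, Quin, Lyra, p2), (29, Quin, Lyra, x1), (29, Quin, Lyra, x3), (29, Quin, Omega, fin), (29, Quin, Omega, p2), (29, Quin, Omega, x1), (29, Quin, Omega, x3), (29, Sam, Atlas, fin), (29, Sam, Atlas, p2), (29, Sam, Atlas, x1), (29, Sam, Atlas, x3), (29, Sam, Nova, fin), (29, Sam, Nova, p2), (29, Sam, Nova, x1), (29, Sam, Nova, x3), (29, Wes, Alpha, fin), (29, Wes, Alpha, p2), (29, Wes, Alpha, x1), (29, Wes, Alpha, x3), (29, Zed, Beta, fin), (29, Zed, Beta, p2), (29, Zed, Beta, x1), (29, Zed, Beta, x3)}
(Product ⋈ Customer) ⋈ Sale (natural join on qty): {(20, Bo, Zephyr, cs, 13, 6), (20, Bo, Zephyr, mkt, 13, 6), (20, Bo, Zephyr, x2, 13, 6), (20, Cal, Argo, cs, 13, 6), (20, Cal, Argo, mkt, 13, 6), (20, Cal, Argo, x2, 13, 6), (20, Tai, Omega, cs, 13, 6), (20, Tai, Omega, mkt, 13, 6), (20, Tai, Omega, x2, 13, 6), (29, Quin, Lyra, fin, 1, 14), (29, Quin, Lyra, fin, 5, 12), (29, Quin, Lyra, p2, 1, 14), (29, Quin, Lyra, p2, 5, 12), (29, Quin, Lyra, x1, 1, 14), (29, Quin, Lyra, x1, 5, 12), (29, Quin, Lyra, x3, 1, 14), (29, Quin, Lyra, x3, 5, 12), (29, Quin, Omega, fin, 1, 14), (29, Quin, Omega, fin, 5, 12), (29, Quin, Omega, p2, 1, 14), (29, Quin, Omega, p2, 5, 12), (29, Quin, Omega, x1, 1, 14), (29, Quin, Omega, x1, 5, 12), (29, Quin, Omega, x3, 1, 14), (29, Quin, Omega, x3, 5, 12), (29, Sam, Atlas, fin, 1, 14), (29, Sam, Atlas, fin, 5, 12), (29, Sam, Atlas, p2, 1, 14), (29, Sam, Atlas, p2, 5, 12), (29, Sam, Atlas, x1, 1, 14), (29, Sam, Atlas, x1, 5, 12), (29, Sam, Atlas, x3, 1, 14), (29, Sam, Atlas, x3, 5, 12), (29, Sam, Nova, fin, 1, 14), (29, Sam, Nova, fin, 5, 12), (29, Sam, Nova, p2, 1, 14), (29, Sam, Nova, p2, 5, 12), (29, Sam, Nova, x1, 1, 14), (29, Sam, Nova, x1, 5, 12), (29, Sam, Nova, x3, 1, 14), (29, Sam, Nova, x3, 5, 12), (29, Wes, Alpha, fin, 1, 14), (29, Wes, Alpha, fin, 5, 12), (29, Wes, Alpha, p2, 1, 14), (29, Wes, Alpha, p2, 5, 12), (29, Wes, Alpha, x1, 1, 14), (29, Wes, Alpha, x1, 5, 12), (29, Wes, Alpha, x3, 1, 14), (29, Wes, Alpha, x3, 5, 12), (29, Zed, Beta, fin, 1, 14), (29, Zed, Beta, fin, 5, 12), (29, Zed, Beta, p2, 1, 14), (29, Zed, Beta, p2, 5, 12), (29, Zed, Beta, x1, 1, 14), (29, Zed, Beta, x1, 5, 12), (29, Zed, Beta, x3, 1, 14), (29, Zed, Beta, x3, 5, 12)}
Projecting to pid, cid, region (46 duplicate(s) eliminated): {(1, 14, fin), (1, 14, p2), (1, 14, x1), (1, 14, x3), (13, 6, cs), (13, 6, mkt), (13, 6, x2), (5, 12, fin), (5, 12, p2), (5, 12, x1), (5, 12, x3)}

{(1, 14, fin), (1, 14, p2), (1, 14, x1), (1, 14, x3), (13, 6, cs), (13, 6, mkt), (13, 6, x2), (5, 12, fin), (5, 12, p2), (5, 12, x1), (5, 12, x3)}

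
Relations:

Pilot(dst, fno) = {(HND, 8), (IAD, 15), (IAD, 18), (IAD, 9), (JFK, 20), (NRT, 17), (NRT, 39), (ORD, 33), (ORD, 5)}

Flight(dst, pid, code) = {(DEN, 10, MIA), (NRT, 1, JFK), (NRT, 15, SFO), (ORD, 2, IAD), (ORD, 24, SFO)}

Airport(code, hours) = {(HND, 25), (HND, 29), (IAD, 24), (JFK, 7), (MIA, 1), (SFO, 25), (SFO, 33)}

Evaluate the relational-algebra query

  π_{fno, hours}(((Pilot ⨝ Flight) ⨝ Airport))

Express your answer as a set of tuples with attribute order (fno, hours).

Natural join on dst: {(NRT, 17, 1, JFK), (NRT, 17, 15, SFO), (NRT, 39, 1, JFK), (NRT, 39, 15, SFO), (ORD, 33, 2, IAD), (ORD, 33, 24, SFO), (ORD, 5, 2, IAD), (ORD, 5, 24, SFO)}
Natural join on code: {(NRT, 17, 1, JFK, 7), (NRT, 17, 15, SFO, 25), (NRT, 17, 15, SFO, 33), (NRT, 39, 1, JFK, 7), (NRT, 39, 15, SFO, 25), (NRT, 39, 15, SFO, 33), (ORD, 33, 2, IAD, 24), (ORD, 33, 24, SFO, 25), (ORD, 33, 24, SFO, 33), (ORD, 5, 2, IAD, 24), (ORD, 5, 24, SFO, 25), (ORD, 5, 24, SFO, 33)}
π[fno, hours]: project onto (fno, hours) → {(17, 25), (17, 33), (17, 7), (33, 24), (33, 25), (33, 33), (39, 25), (39, 33), (39, 7), (5, 24), (5, 25), (5, 33)}

{(17, 25), (17, 33), (17, 7), (33, 24), (33, 25), (33, 33), (39, 25), (39, 33), (39, 7), (5, 24), (5, 25), (5, 33)}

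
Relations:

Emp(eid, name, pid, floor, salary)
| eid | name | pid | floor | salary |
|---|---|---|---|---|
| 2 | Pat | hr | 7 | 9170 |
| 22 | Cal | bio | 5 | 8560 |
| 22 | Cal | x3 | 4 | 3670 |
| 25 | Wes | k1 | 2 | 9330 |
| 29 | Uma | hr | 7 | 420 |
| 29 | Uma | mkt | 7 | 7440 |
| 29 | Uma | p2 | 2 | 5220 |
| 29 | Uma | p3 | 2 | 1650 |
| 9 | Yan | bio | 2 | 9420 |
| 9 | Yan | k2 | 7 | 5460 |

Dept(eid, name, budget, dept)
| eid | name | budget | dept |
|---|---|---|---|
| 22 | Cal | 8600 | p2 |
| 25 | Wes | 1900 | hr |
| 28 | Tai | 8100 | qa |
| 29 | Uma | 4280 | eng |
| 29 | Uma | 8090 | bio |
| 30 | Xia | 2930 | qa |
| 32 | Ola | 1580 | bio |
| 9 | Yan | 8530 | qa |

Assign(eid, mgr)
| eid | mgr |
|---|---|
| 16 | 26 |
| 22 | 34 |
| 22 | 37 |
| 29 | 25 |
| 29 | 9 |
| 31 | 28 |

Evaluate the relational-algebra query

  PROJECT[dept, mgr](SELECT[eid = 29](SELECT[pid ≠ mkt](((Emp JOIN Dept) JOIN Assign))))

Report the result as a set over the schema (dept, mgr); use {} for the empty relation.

Emp ⋈ Dept (natural join on eid, name): {(22, Cal, bio, 5, 8560, 8600, p2), (22, Cal, x3, 4, 3670, 8600, p2), (25, Wes, k1, 2, 9330, 1900, hr), (29, Uma, hr, 7, 420, 4280, eng), (29, Uma, hr, 7, 420, 8090, bio), (29, Uma, mkt, 7, 7440, 4280, eng), (29, Uma, mkt, 7, 7440, 8090, bio), (29, Uma, p2, 2, 5220, 4280, eng), (29, Uma, p2, 2, 5220, 8090, bio), (29, Uma, p3, 2, 1650, 4280, eng), (29, Uma, p3, 2, 1650, 8090, bio), (9, Yan, bio, 2, 9420, 8530, qa), (9, Yan, k2, 7, 5460, 8530, qa)}
(Emp JOIN Dept) ⋈ Assign (natural join on eid): {(22, Cal, bio, 5, 8560, 8600, p2, 34), (22, Cal, bio, 5, 8560, 8600, p2, 37), (22, Cal, x3, 4, 3670, 8600, p2, 34), (22, Cal, x3, 4, 3670, 8600, p2, 37), (29, Uma, hr, 7, 420, 4280, eng, 25), (29, Uma, hr, 7, 420, 4280, eng, 9), (29, Uma, hr, 7, 420, 8090, bio, 25), (29, Uma, hr, 7, 420, 8090, bio, 9), (29, Uma, mkt, 7, 7440, 4280, eng, 25), (29, Uma, mkt, 7, 7440, 4280, eng, 9), (29, Uma, mkt, 7, 7440, 8090, bio, 25), (29, Uma, mkt, 7, 7440, 8090, bio, 9), (29, Uma, p2, 2, 5220, 4280, eng, 25), (29, Uma, p2, 2, 5220, 4280, eng, 9), (29, Uma, p2, 2, 5220, 8090, bio, 25), (29, Uma, p2, 2, 5220, 8090, bio, 9), (29, Uma, p3, 2, 1650, 4280, eng, 25), (29, Uma, p3, 2, 1650, 4280, eng, 9), (29, Uma, p3, 2, 1650, 8090, bio, 25), (29, Uma, p3, 2, 1650, 8090, bio, 9)}
Apply σ_{pid ≠ mkt}; surviving tuples: {(22, Cal, bio, 5, 8560, 8600, p2, 34), (22, Cal, bio, 5, 8560, 8600, p2, 37), (22, Cal, x3, 4, 3670, 8600, p2, 34), (22, Cal, x3, 4, 3670, 8600, p2, 37), (29, Uma, hr, 7, 420, 4280, eng, 25), (29, Uma, hr, 7, 420, 4280, eng, 9), (29, Uma, hr, 7, 420, 8090, bio, 25), (29, Uma, hr, 7, 420, 8090, bio, 9), (29, Uma, p2, 2, 5220, 4280, eng, 25), (29, Uma, p2, 2, 5220, 4280, eng, 9), (29, Uma, p2, 2, 5220, 8090, bio, 25), (29, Uma, p2, 2, 5220, 8090, bio, 9), (29, Uma, p3, 2, 1650, 4280, eng, 25), (29, Uma, p3, 2, 1650, 4280, eng, 9), (29, Uma, p3, 2, 1650, 8090, bio, 25), (29, Uma, p3, 2, 1650, 8090, bio, 9)}
Apply σ_{eid = 29}; surviving tuples: {(29, Uma, hr, 7, 420, 4280, eng, 25), (29, Uma, hr, 7, 420, 4280, eng, 9), (29, Uma, hr, 7, 420, 8090, bio, 25), (29, Uma, hr, 7, 420, 8090, bio, 9), (29, Uma, p2, 2, 5220, 4280, eng, 25), (29, Uma, p2, 2, 5220, 4280, eng, 9), (29, Uma, p2, 2, 5220, 8090, bio, 25), (29, Uma, p2, 2, 5220, 8090, bio, 9), (29, Uma, p3, 2, 1650, 4280, eng, 25), (29, Uma, p3, 2, 1650, 4280, eng, 9), (29, Uma, p3, 2, 1650, 8090, bio, 25), (29, Uma, p3, 2, 1650, 8090, bio, 9)}
Projecting to dept, mgr (8 duplicate(s) eliminated): {(bio, 25), (bio, 9), (eng, 25), (eng, 9)}

{(bio, 25), (bio, 9), (eng, 25), (eng, 9)}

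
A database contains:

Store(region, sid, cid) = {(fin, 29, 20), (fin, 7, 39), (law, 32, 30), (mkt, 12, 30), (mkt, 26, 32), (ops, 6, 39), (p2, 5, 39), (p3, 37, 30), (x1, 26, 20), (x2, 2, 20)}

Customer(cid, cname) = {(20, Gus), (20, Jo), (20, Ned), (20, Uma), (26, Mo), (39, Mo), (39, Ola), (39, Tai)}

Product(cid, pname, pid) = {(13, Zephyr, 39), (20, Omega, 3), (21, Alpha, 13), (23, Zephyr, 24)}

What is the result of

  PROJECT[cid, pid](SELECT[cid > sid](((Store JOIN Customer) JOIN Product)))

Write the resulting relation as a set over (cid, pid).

{(20, 3)}

Joining Store and Customer on cid yields {(fin, 29, 20, Gus), (fin, 29, 20, Jo), (fin, 29, 20, Ned), (fin, 29, 20, Uma), (fin, 7, 39, Mo), (fin, 7, 39, Ola), (fin, 7, 39, Tai), (ops, 6, 39, Mo), (ops, 6, 39, Ola), (ops, 6, 39, Tai), (p2, 5, 39, Mo), (p2, 5, 39, Ola), (p2, 5, 39, Tai), (x1, 26, 20, Gus), (x1, 26, 20, Jo), (x1, 26, 20, Ned), (x1, 26, 20, Uma), (x2, 2, 20, Gus), (x2, 2, 20, Jo), (x2, 2, 20, Ned), (x2, 2, 20, Uma)}.
Joining (Store JOIN Customer) and Product on cid yields {(fin, 29, 20, Gus, Omega, 3), (fin, 29, 20, Jo, Omega, 3), (fin, 29, 20, Ned, Omega, 3), (fin, 29, 20, Uma, Omega, 3), (x1, 26, 20, Gus, Omega, 3), (x1, 26, 20, Jo, Omega, 3), (x1, 26, 20, Ned, Omega, 3), (x1, 26, 20, Uma, Omega, 3), (x2, 2, 20, Gus, Omega, 3), (x2, 2, 20, Jo, Omega, 3), (x2, 2, 20, Ned, Omega, 3), (x2, 2, 20, Uma, Omega, 3)}.
Apply σ_{cid > sid}; surviving tuples: {(x2, 2, 20, Gus, Omega, 3), (x2, 2, 20, Jo, Omega, 3), (x2, 2, 20, Ned, Omega, 3), (x2, 2, 20, Uma, Omega, 3)}
π_{cid, pid} gives {(20, 3)} (3 duplicate(s) eliminated).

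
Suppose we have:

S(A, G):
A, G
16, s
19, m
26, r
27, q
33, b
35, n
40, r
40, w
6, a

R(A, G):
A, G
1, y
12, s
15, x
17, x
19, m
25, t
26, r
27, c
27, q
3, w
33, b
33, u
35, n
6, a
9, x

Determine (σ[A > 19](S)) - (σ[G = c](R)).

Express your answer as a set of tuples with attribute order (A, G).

Apply σ_{A > 19}; surviving tuples: {(26, r), (27, q), (33, b), (35, n), (40, r), (40, w)}
Apply σ_{G = c}; surviving tuples: {(27, c)}
Set difference of the two operands is {(26, r), (27, q), (33, b), (35, n), (40, r), (40, w)}.

{(26, r), (27, q), (33, b), (35, n), (40, r), (40, w)}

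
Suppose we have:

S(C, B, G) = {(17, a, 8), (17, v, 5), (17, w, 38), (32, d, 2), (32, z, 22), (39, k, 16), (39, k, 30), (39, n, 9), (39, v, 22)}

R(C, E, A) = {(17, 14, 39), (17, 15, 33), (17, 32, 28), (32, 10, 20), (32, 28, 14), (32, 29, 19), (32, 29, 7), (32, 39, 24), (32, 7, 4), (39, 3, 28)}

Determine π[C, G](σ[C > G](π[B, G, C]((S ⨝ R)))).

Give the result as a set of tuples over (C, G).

{(17, 5), (17, 8), (32, 2), (32, 22), (39, 16), (39, 22), (39, 30), (39, 9)}

Natural join on C: {(17, a, 8, 14, 39), (17, a, 8, 15, 33), (17, a, 8, 32, 28), (17, v, 5, 14, 39), (17, v, 5, 15, 33), (17, v, 5, 32, 28), (17, w, 38, 14, 39), (17, w, 38, 15, 33), (17, w, 38, 32, 28), (32, d, 2, 10, 20), (32, d, 2, 28, 14), (32, d, 2, 29, 19), (32, d, 2, 29, 7), (32, d, 2, 39, 24), (32, d, 2, 7, 4), (32, z, 22, 10, 20), (32, z, 22, 28, 14), (32, z, 22, 29, 19), (32, z, 22, 29, 7), (32, z, 22, 39, 24), (32, z, 22, 7, 4), (39, k, 16, 3, 28), (39, k, 30, 3, 28), (39, n, 9, 3, 28), (39, v, 22, 3, 28)}
π_{B, G, C} gives {(a, 8, 17), (d, 2, 32), (k, 16, 39), (k, 30, 39), (n, 9, 39), (v, 22, 39), (v, 5, 17), (w, 38, 17), (z, 22, 32)} (16 duplicate(s) eliminated).
Filtering on C > G leaves {(a, 8, 17), (d, 2, 32), (k, 16, 39), (k, 30, 39), (n, 9, 39), (v, 22, 39), (v, 5, 17), (z, 22, 32)}.
π_{C, G} gives {(17, 5), (17, 8), (32, 2), (32, 22), (39, 16), (39, 22), (39, 30), (39, 9)}.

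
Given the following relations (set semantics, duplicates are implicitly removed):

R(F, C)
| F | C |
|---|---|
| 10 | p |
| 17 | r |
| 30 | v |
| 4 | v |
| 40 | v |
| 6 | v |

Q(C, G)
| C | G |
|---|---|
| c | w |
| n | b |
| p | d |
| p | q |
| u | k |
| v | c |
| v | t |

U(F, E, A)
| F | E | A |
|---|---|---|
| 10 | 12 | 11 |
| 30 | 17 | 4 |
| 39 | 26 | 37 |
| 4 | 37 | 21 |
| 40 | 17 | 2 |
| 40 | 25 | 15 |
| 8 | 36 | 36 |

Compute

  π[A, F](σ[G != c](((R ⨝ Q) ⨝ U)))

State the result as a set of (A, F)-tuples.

{(11, 10), (15, 40), (2, 40), (21, 4), (4, 30)}

Joining R and Q on C yields {(10, p, d), (10, p, q), (30, v, c), (30, v, t), (4, v, c), (4, v, t), (40, v, c), (40, v, t), (6, v, c), (6, v, t)}.
Joining (R ⨝ Q) and U on F yields {(10, p, d, 12, 11), (10, p, q, 12, 11), (30, v, c, 17, 4), (30, v, t, 17, 4), (4, v, c, 37, 21), (4, v, t, 37, 21), (40, v, c, 17, 2), (40, v, c, 25, 15), (40, v, t, 17, 2), (40, v, t, 25, 15)}.
Filtering on G != c leaves {(10, p, d, 12, 11), (10, p, q, 12, 11), (30, v, t, 17, 4), (4, v, t, 37, 21), (40, v, t, 17, 2), (40, v, t, 25, 15)}.
π_{A, F} gives {(11, 10), (15, 40), (2, 40), (21, 4), (4, 30)} (1 duplicate(s) eliminated).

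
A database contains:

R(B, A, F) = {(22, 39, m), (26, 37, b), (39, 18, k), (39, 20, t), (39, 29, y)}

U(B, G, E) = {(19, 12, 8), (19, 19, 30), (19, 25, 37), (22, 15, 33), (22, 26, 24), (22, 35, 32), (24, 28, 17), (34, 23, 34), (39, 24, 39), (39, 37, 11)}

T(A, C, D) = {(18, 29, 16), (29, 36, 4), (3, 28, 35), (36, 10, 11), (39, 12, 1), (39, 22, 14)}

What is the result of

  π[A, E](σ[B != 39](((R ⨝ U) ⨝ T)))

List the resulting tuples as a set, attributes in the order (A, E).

{(39, 24), (39, 32), (39, 33)}

Natural join on B: {(22, 39, m, 15, 33), (22, 39, m, 26, 24), (22, 39, m, 35, 32), (39, 18, k, 24, 39), (39, 18, k, 37, 11), (39, 20, t, 24, 39), (39, 20, t, 37, 11), (39, 29, y, 24, 39), (39, 29, y, 37, 11)}
Natural join on A: {(22, 39, m, 15, 33, 12, 1), (22, 39, m, 15, 33, 22, 14), (22, 39, m, 26, 24, 12, 1), (22, 39, m, 26, 24, 22, 14), (22, 39, m, 35, 32, 12, 1), (22, 39, m, 35, 32, 22, 14), (39, 18, k, 24, 39, 29, 16), (39, 18, k, 37, 11, 29, 16), (39, 29, y, 24, 39, 36, 4), (39, 29, y, 37, 11, 36, 4)}
σ[B != 39]: keep tuples satisfying B != 39 → {(22, 39, m, 15, 33, 12, 1), (22, 39, m, 15, 33, 22, 14), (22, 39, m, 26, 24, 12, 1), (22, 39, m, 26, 24, 22, 14), (22, 39, m, 35, 32, 12, 1), (22, 39, m, 35, 32, 22, 14)}
Keep only column(s) A, E (3 duplicate(s) eliminated): {(39, 24), (39, 32), (39, 33)}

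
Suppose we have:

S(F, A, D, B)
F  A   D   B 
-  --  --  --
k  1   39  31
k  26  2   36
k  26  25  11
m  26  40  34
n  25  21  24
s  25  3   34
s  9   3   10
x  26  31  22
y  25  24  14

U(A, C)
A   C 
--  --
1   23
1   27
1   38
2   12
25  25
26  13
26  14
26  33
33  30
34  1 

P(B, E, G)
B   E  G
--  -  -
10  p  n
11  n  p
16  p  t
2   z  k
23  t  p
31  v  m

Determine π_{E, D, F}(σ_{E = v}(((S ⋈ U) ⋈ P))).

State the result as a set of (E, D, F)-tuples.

{(v, 39, k)}

Joining S and U on A yields {(k, 1, 39, 31, 23), (k, 1, 39, 31, 27), (k, 1, 39, 31, 38), (k, 26, 2, 36, 13), (k, 26, 2, 36, 14), (k, 26, 2, 36, 33), (k, 26, 25, 11, 13), (k, 26, 25, 11, 14), (k, 26, 25, 11, 33), (m, 26, 40, 34, 13), (m, 26, 40, 34, 14), (m, 26, 40, 34, 33), (n, 25, 21, 24, 25), (s, 25, 3, 34, 25), (x, 26, 31, 22, 13), (x, 26, 31, 22, 14), (x, 26, 31, 22, 33), (y, 25, 24, 14, 25)}.
Joining (S ⋈ U) and P on B yields {(k, 1, 39, 31, 23, v, m), (k, 1, 39, 31, 27, v, m), (k, 1, 39, 31, 38, v, m), (k, 26, 25, 11, 13, n, p), (k, 26, 25, 11, 14, n, p), (k, 26, 25, 11, 33, n, p)}.
Filtering on E = v leaves {(k, 1, 39, 31, 23, v, m), (k, 1, 39, 31, 27, v, m), (k, 1, 39, 31, 38, v, m)}.
π_{E, D, F} gives {(v, 39, k)} (2 duplicate(s) eliminated).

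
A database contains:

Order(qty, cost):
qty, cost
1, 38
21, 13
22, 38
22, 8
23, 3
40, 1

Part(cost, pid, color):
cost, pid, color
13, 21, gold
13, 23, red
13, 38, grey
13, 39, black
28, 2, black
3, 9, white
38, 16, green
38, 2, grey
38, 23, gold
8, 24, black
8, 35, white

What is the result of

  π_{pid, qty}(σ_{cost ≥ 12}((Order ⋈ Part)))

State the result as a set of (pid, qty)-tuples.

Joining Order and Part on cost yields {(1, 38, 16, green), (1, 38, 2, grey), (1, 38, 23, gold), (21, 13, 21, gold), (21, 13, 23, red), (21, 13, 38, grey), (21, 13, 39, black), (22, 38, 16, green), (22, 38, 2, grey), (22, 38, 23, gold), (22, 8, 24, black), (22, 8, 35, white), (23, 3, 9, white)}.
Selection cost ≥ 12: {(1, 38, 16, green), (1, 38, 2, grey), (1, 38, 23, gold), (21, 13, 21, gold), (21, 13, 23, red), (21, 13, 38, grey), (21, 13, 39, black), (22, 38, 16, green), (22, 38, 2, grey), (22, 38, 23, gold)}
π_{pid, qty} gives {(16, 1), (16, 22), (2, 1), (2, 22), (21, 21), (23, 1), (23, 21), (23, 22), (38, 21), (39, 21)}.

{(16, 1), (16, 22), (2, 1), (2, 22), (21, 21), (23, 1), (23, 21), (23, 22), (38, 21), (39, 21)}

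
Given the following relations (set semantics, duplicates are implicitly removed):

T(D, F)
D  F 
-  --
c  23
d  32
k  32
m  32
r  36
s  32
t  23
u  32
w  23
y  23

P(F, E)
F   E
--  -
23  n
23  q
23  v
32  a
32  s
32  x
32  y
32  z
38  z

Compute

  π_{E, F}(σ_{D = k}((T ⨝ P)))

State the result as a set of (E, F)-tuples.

Natural join on F: {(c, 23, n), (c, 23, q), (c, 23, v), (d, 32, a), (d, 32, s), (d, 32, x), (d, 32, y), (d, 32, z), (k, 32, a), (k, 32, s), (k, 32, x), (k, 32, y), (k, 32, z), (m, 32, a), (m, 32, s), (m, 32, x), (m, 32, y), (m, 32, z), (s, 32, a), (s, 32, s), (s, 32, x), (s, 32, y), (s, 32, z), (t, 23, n), (t, 23, q), (t, 23, v), (u, 32, a), (u, 32, s), (u, 32, x), (u, 32, y), (u, 32, z), (w, 23, n), (w, 23, q), (w, 23, v), (y, 23, n), (y, 23, q), (y, 23, v)}
σ[D = k]: keep tuples satisfying D = k → {(k, 32, a), (k, 32, s), (k, 32, x), (k, 32, y), (k, 32, z)}
π_{E, F} gives {(a, 32), (s, 32), (x, 32), (y, 32), (z, 32)}.

{(a, 32), (s, 32), (x, 32), (y, 32), (z, 32)}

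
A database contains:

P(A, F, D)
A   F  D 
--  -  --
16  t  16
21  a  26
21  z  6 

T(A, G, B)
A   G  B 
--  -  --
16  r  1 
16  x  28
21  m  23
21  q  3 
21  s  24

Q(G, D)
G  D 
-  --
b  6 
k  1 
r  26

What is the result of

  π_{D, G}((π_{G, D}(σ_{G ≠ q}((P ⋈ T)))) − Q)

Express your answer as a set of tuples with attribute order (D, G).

{(16, r), (16, x), (26, m), (26, s), (6, m), (6, s)}

Natural join on A: {(16, t, 16, r, 1), (16, t, 16, x, 28), (21, a, 26, m, 23), (21, a, 26, q, 3), (21, a, 26, s, 24), (21, z, 6, m, 23), (21, z, 6, q, 3), (21, z, 6, s, 24)}
Selection G ≠ q: {(16, t, 16, r, 1), (16, t, 16, x, 28), (21, a, 26, m, 23), (21, a, 26, s, 24), (21, z, 6, m, 23), (21, z, 6, s, 24)}
Keep only column(s) G, D: {(m, 26), (m, 6), (r, 16), (s, 26), (s, 6), (x, 16)}
Difference: {(m, 26), (m, 6), (r, 16), (s, 26), (s, 6), (x, 16)} with {(b, 6), (k, 1), (r, 26)} → {(m, 26), (m, 6), (r, 16), (s, 26), (s, 6), (x, 16)}
Keep only column(s) D, G: {(16, r), (16, x), (26, m), (26, s), (6, m), (6, s)}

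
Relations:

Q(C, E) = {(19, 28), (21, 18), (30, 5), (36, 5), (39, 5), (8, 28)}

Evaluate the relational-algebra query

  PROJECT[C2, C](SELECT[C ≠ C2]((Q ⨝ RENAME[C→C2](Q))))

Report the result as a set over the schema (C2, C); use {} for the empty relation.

ρ[C→C2]: schema becomes (C2, E); tuples unchanged.
Natural join on E: {(19, 28, 19), (19, 28, 8), (21, 18, 21), (30, 5, 30), (30, 5, 36), (30, 5, 39), (36, 5, 30), (36, 5, 36), (36, 5, 39), (39, 5, 30), (39, 5, 36), (39, 5, 39), (8, 28, 19), (8, 28, 8)}
Apply σ_{C ≠ C2}; surviving tuples: {(19, 28, 8), (30, 5, 36), (30, 5, 39), (36, 5, 30), (36, 5, 39), (39, 5, 30), (39, 5, 36), (8, 28, 19)}
π_{C2, C} gives {(19, 8), (30, 36), (30, 39), (36, 30), (36, 39), (39, 30), (39, 36), (8, 19)}.

{(19, 8), (30, 36), (30, 39), (36, 30), (36, 39), (39, 30), (39, 36), (8, 19)}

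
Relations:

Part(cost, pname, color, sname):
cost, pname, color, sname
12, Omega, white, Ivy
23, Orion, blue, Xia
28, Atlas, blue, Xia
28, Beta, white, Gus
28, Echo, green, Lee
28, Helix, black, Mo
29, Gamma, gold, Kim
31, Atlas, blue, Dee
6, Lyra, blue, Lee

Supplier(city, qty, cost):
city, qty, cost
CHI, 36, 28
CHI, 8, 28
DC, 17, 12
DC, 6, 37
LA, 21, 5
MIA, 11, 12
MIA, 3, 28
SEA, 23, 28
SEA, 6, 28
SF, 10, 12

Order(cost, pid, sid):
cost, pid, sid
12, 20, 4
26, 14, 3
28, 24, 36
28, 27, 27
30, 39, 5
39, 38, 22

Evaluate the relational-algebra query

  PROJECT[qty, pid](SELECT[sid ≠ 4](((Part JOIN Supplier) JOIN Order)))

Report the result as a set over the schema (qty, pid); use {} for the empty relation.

Joining Part and Supplier on cost yields {(12, Omega, white, Ivy, DC, 17), (12, Omega, white, Ivy, MIA, 11), (12, Omega, white, Ivy, SF, 10), (28, Atlas, blue, Xia, CHI, 36), (28, Atlas, blue, Xia, CHI, 8), (28, Atlas, blue, Xia, MIA, 3), (28, Atlas, blue, Xia, SEA, 23), (28, Atlas, blue, Xia, SEA, 6), (28, Beta, white, Gus, CHI, 36), (28, Beta, white, Gus, CHI, 8), (28, Beta, white, Gus, MIA, 3), (28, Beta, white, Gus, SEA, 23), (28, Beta, white, Gus, SEA, 6), (28, Echo, green, Lee, CHI, 36), (28, Echo, green, Lee, CHI, 8), (28, Echo, green, Lee, MIA, 3), (28, Echo, green, Lee, SEA, 23), (28, Echo, green, Lee, SEA, 6), (28, Helix, black, Mo, CHI, 36), (28, Helix, black, Mo, CHI, 8), (28, Helix, black, Mo, MIA, 3), (28, Helix, black, Mo, SEA, 23), (28, Helix, black, Mo, SEA, 6)}.
Joining (Part JOIN Supplier) and Order on cost yields {(12, Omega, white, Ivy, DC, 17, 20, 4), (12, Omega, white, Ivy, MIA, 11, 20, 4), (12, Omega, white, Ivy, SF, 10, 20, 4), (28, Atlas, blue, Xia, CHI, 36, 24, 36), (28, Atlas, blue, Xia, CHI, 36, 27, 27), (28, Atlas, blue, Xia, CHI, 8, 24, 36), (28, Atlas, blue, Xia, CHI, 8, 27, 27), (28, Atlas, blue, Xia, MIA, 3, 24, 36), (28, Atlas, blue, Xia, MIA, 3, 27, 27), (28, Atlas, blue, Xia, SEA, 23, 24, 36), (28, Atlas, blue, Xia, SEA, 23, 27, 27), (28, Atlas, blue, Xia, SEA, 6, 24, 36), (28, Atlas, blue, Xia, SEA, 6, 27, 27), (28, Beta, white, Gus, CHI, 36, 24, 36), (28, Beta, white, Gus, CHI, 36, 27, 27), (28, Beta, white, Gus, CHI, 8, 24, 36), (28, Beta, white, Gus, CHI, 8, 27, 27), (28, Beta, white, Gus, MIA, 3, 24, 36), (28, Beta, white, Gus, MIA, 3, 27, 27), (28, Beta, white, Gus, SEA, 23, 24, 36), (28, Beta, white, Gus, SEA, 23, 27, 27), (28, Beta, white, Gus, SEA, 6, 24, 36), (28, Beta, white, Gus, SEA, 6, 27, 27), (28, Echo, green, Lee, CHI, 36, 24, 36), (28, Echo, green, Lee, CHI, 36, 27, 27), (28, Echo, green, Lee, CHI, 8, 24, 36), (28, Echo, green, Lee, CHI, 8, 27, 27), (28, Echo, green, Lee, MIA, 3, 24, 36), (28, Echo, green, Lee, MIA, 3, 27, 27), (28, Echo, green, Lee, SEA, 23, 24, 36), (28, Echo, green, Lee, SEA, 23, 27, 27), (28, Echo, green, Lee, SEA, 6, 24, 36), (28, Echo, green, Lee, SEA, 6, 27, 27), (28, Helix, black, Mo, CHI, 36, 24, 36), (28, Helix, black, Mo, CHI, 36, 27, 27), (28, Helix, black, Mo, CHI, 8, 24, 36), (28, Helix, black, Mo, CHI, 8, 27, 27), (28, Helix, black, Mo, MIA, 3, 24, 36), (28, Helix, black, Mo, MIA, 3, 27, 27), (28, Helix, black, Mo, SEA, 23, 24, 36), (28, Helix, black, Mo, SEA, 23, 27, 27), (28, Helix, black, Mo, SEA, 6, 24, 36), (28, Helix, black, Mo, SEA, 6, 27, 27)}.
σ[sid ≠ 4]: keep tuples satisfying sid ≠ 4 → {(28, Atlas, blue, Xia, CHI, 36, 24, 36), (28, Atlas, blue, Xia, CHI, 36, 27, 27), (28, Atlas, blue, Xia, CHI, 8, 24, 36), (28, Atlas, blue, Xia, CHI, 8, 27, 27), (28, Atlas, blue, Xia, MIA, 3, 24, 36), (28, Atlas, blue, Xia, MIA, 3, 27, 27), (28, Atlas, blue, Xia, SEA, 23, 24, 36), (28, Atlas, blue, Xia, SEA, 23, 27, 27), (28, Atlas, blue, Xia, SEA, 6, 24, 36), (28, Atlas, blue, Xia, SEA, 6, 27, 27), (28, Beta, white, Gus, CHI, 36, 24, 36), (28, Beta, white, Gus, CHI, 36, 27, 27), (28, Beta, white, Gus, CHI, 8, 24, 36), (28, Beta, white, Gus, CHI, 8, 27, 27), (28, Beta, white, Gus, MIA, 3, 24, 36), (28, Beta, white, Gus, MIA, 3, 27, 27), (28, Beta, white, Gus, SEA, 23, 24, 36), (28, Beta, white, Gus, SEA, 23, 27, 27), (28, Beta, white, Gus, SEA, 6, 24, 36), (28, Beta, white, Gus, SEA, 6, 27, 27), (28, Echo, green, Lee, CHI, 36, 24, 36), (28, Echo, green, Lee, CHI, 36, 27, 27), (28, Echo, green, Lee, CHI, 8, 24, 36), (28, Echo, green, Lee, CHI, 8, 27, 27), (28, Echo, green, Lee, MIA, 3, 24, 36), (28, Echo, green, Lee, MIA, 3, 27, 27), (28, Echo, green, Lee, SEA, 23, 24, 36), (28, Echo, green, Lee, SEA, 23, 27, 27), (28, Echo, green, Lee, SEA, 6, 24, 36), (28, Echo, green, Lee, SEA, 6, 27, 27), (28, Helix, black, Mo, CHI, 36, 24, 36), (28, Helix, black, Mo, CHI, 36, 27, 27), (28, Helix, black, Mo, CHI, 8, 24, 36), (28, Helix, black, Mo, CHI, 8, 27, 27), (28, Helix, black, Mo, MIA, 3, 24, 36), (28, Helix, black, Mo, MIA, 3, 27, 27), (28, Helix, black, Mo, SEA, 23, 24, 36), (28, Helix, black, Mo, SEA, 23, 27, 27), (28, Helix, black, Mo, SEA, 6, 24, 36), (28, Helix, black, Mo, SEA, 6, 27, 27)}
Keep only column(s) qty, pid (30 duplicate(s) eliminated): {(23, 24), (23, 27), (3, 24), (3, 27), (36, 24), (36, 27), (6, 24), (6, 27), (8, 24), (8, 27)}

{(23, 24), (23, 27), (3, 24), (3, 27), (36, 24), (36, 27), (6, 24), (6, 27), (8, 24), (8, 27)}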